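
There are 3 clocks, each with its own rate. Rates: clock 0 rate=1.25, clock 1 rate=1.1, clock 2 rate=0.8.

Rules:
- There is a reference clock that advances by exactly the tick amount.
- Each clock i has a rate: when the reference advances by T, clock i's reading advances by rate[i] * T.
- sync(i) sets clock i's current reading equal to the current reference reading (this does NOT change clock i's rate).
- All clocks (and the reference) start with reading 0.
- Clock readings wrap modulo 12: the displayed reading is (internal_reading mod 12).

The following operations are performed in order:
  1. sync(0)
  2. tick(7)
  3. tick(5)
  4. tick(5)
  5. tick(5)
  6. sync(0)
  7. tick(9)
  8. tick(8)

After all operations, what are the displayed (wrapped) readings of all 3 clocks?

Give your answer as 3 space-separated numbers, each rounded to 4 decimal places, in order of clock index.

Answer: 7.2500 6.9000 7.2000

Derivation:
After op 1 sync(0): ref=0.0000 raw=[0.0000 0.0000 0.0000]
After op 2 tick(7): ref=7.0000 raw=[8.7500 7.7000 5.6000]
After op 3 tick(5): ref=12.0000 raw=[15.0000 13.2000 9.6000]
After op 4 tick(5): ref=17.0000 raw=[21.2500 18.7000 13.6000]
After op 5 tick(5): ref=22.0000 raw=[27.5000 24.2000 17.6000]
After op 6 sync(0): ref=22.0000 raw=[22.0000 24.2000 17.6000]
After op 7 tick(9): ref=31.0000 raw=[33.2500 34.1000 24.8000]
After op 8 tick(8): ref=39.0000 raw=[43.2500 42.9000 31.2000]
Wrap final raw readings (mod 12): 43.2500 mod 12 = 7.2500; 42.9000 mod 12 = 6.9000; 31.2000 mod 12 = 7.2000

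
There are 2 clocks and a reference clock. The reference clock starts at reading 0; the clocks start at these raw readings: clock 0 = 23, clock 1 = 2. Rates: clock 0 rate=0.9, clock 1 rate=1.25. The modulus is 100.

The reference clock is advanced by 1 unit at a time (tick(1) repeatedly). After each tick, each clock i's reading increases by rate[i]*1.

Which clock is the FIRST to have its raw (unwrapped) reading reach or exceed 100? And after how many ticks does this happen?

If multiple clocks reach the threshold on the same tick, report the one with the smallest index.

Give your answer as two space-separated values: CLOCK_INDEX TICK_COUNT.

clock 0: start=23, rate=0.9, needs 100-23 = 77; ticks = ceil(77/0.9) = ceil(85.5556) = 86; reading at tick 86 = 23 + 0.9*86 = 100.4000
clock 1: start=2, rate=1.25, needs 100-2 = 98; ticks = ceil(98/1.25) = ceil(78.4000) = 79; reading at tick 79 = 2 + 1.25*79 = 100.7500
Minimum tick count = 79; winners = [1]; smallest index = 1

Answer: 1 79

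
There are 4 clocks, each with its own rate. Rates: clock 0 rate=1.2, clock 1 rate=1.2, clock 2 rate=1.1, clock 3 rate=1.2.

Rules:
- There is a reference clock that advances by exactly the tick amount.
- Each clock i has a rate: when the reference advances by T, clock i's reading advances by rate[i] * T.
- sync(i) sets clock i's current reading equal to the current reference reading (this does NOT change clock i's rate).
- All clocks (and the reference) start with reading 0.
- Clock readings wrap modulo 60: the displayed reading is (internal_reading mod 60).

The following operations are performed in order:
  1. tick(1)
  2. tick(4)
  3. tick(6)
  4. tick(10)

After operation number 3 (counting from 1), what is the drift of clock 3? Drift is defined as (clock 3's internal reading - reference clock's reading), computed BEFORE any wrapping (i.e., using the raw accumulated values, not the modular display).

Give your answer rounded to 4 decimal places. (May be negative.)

After op 1 tick(1): ref=1.0000 raw=[1.2000 1.2000 1.1000 1.2000]
After op 2 tick(4): ref=5.0000 raw=[6.0000 6.0000 5.5000 6.0000]
After op 3 tick(6): ref=11.0000 raw=[13.2000 13.2000 12.1000 13.2000]
Drift of clock 3 after op 3: 13.2000 - 11.0000 = 2.2000

Answer: 2.2000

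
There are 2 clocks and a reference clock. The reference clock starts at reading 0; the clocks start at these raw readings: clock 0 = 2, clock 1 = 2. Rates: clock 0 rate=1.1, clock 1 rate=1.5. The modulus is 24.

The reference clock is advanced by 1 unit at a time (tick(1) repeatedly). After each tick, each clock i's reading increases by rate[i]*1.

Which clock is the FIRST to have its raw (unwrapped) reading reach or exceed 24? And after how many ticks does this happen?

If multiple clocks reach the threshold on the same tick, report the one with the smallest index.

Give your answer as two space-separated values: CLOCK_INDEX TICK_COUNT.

clock 0: start=2, rate=1.1, needs 24-2 = 22; ticks = ceil(22/1.1) = ceil(20.0000) = 20; reading at tick 20 = 2 + 1.1*20 = 24.0000
clock 1: start=2, rate=1.5, needs 24-2 = 22; ticks = ceil(22/1.5) = ceil(14.6667) = 15; reading at tick 15 = 2 + 1.5*15 = 24.5000
Minimum tick count = 15; winners = [1]; smallest index = 1

Answer: 1 15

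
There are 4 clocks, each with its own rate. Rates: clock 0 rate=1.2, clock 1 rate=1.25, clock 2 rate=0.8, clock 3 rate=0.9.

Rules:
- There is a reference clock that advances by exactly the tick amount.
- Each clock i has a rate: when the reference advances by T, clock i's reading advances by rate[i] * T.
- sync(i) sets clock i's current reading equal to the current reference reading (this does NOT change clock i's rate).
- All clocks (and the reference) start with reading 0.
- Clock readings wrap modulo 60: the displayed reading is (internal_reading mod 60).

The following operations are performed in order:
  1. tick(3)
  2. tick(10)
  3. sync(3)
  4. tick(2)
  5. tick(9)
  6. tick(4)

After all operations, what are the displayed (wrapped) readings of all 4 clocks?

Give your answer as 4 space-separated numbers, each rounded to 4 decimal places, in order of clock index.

After op 1 tick(3): ref=3.0000 raw=[3.6000 3.7500 2.4000 2.7000]
After op 2 tick(10): ref=13.0000 raw=[15.6000 16.2500 10.4000 11.7000]
After op 3 sync(3): ref=13.0000 raw=[15.6000 16.2500 10.4000 13.0000]
After op 4 tick(2): ref=15.0000 raw=[18.0000 18.7500 12.0000 14.8000]
After op 5 tick(9): ref=24.0000 raw=[28.8000 30.0000 19.2000 22.9000]
After op 6 tick(4): ref=28.0000 raw=[33.6000 35.0000 22.4000 26.5000]
Wrap final raw readings (mod 60): 33.6000 mod 60 = 33.6000; 35.0000 mod 60 = 35.0000; 22.4000 mod 60 = 22.4000; 26.5000 mod 60 = 26.5000

Answer: 33.6000 35.0000 22.4000 26.5000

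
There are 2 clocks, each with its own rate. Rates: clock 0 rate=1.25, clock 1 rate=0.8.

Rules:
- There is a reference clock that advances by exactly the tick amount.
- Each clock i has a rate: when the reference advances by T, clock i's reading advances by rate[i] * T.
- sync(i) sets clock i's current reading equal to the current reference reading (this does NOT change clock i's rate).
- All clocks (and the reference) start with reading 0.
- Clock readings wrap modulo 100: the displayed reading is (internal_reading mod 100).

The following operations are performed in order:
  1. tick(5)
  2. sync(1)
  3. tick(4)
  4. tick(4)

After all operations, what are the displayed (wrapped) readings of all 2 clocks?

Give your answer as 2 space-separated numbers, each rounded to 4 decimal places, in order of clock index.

Answer: 16.2500 11.4000

Derivation:
After op 1 tick(5): ref=5.0000 raw=[6.2500 4.0000]
After op 2 sync(1): ref=5.0000 raw=[6.2500 5.0000]
After op 3 tick(4): ref=9.0000 raw=[11.2500 8.2000]
After op 4 tick(4): ref=13.0000 raw=[16.2500 11.4000]
Wrap final raw readings (mod 100): 16.2500 mod 100 = 16.2500; 11.4000 mod 100 = 11.4000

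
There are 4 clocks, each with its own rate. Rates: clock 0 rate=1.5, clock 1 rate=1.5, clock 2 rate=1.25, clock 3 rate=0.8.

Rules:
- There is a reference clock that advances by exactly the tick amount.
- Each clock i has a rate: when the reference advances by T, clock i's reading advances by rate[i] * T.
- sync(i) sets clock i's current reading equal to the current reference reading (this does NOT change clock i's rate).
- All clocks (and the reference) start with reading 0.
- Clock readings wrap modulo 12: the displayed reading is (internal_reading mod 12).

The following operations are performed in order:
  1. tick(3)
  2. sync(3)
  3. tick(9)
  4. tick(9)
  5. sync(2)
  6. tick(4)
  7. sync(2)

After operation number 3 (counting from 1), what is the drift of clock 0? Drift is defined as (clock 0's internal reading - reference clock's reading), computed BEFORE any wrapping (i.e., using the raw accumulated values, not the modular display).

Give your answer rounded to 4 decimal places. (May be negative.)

After op 1 tick(3): ref=3.0000 raw=[4.5000 4.5000 3.7500 2.4000]
After op 2 sync(3): ref=3.0000 raw=[4.5000 4.5000 3.7500 3.0000]
After op 3 tick(9): ref=12.0000 raw=[18.0000 18.0000 15.0000 10.2000]
Drift of clock 0 after op 3: 18.0000 - 12.0000 = 6.0000

Answer: 6.0000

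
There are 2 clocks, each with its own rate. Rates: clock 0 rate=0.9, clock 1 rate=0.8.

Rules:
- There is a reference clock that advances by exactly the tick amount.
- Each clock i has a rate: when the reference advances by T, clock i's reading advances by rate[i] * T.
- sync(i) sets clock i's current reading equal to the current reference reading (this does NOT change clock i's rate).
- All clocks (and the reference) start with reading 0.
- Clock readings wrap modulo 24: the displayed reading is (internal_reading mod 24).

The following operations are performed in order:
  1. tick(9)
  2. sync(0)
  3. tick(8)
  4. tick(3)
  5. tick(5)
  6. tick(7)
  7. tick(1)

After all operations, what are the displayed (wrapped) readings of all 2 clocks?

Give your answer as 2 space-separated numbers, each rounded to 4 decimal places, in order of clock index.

After op 1 tick(9): ref=9.0000 raw=[8.1000 7.2000]
After op 2 sync(0): ref=9.0000 raw=[9.0000 7.2000]
After op 3 tick(8): ref=17.0000 raw=[16.2000 13.6000]
After op 4 tick(3): ref=20.0000 raw=[18.9000 16.0000]
After op 5 tick(5): ref=25.0000 raw=[23.4000 20.0000]
After op 6 tick(7): ref=32.0000 raw=[29.7000 25.6000]
After op 7 tick(1): ref=33.0000 raw=[30.6000 26.4000]
Wrap final raw readings (mod 24): 30.6000 mod 24 = 6.6000; 26.4000 mod 24 = 2.4000

Answer: 6.6000 2.4000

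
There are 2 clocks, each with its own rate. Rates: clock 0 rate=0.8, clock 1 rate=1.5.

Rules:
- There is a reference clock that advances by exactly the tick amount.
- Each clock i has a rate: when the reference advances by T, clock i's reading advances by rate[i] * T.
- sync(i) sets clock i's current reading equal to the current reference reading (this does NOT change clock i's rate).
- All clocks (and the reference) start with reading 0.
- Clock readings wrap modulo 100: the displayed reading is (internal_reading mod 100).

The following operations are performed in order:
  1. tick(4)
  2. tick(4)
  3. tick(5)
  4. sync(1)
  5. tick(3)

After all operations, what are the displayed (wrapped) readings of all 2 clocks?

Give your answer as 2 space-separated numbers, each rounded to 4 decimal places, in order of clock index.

After op 1 tick(4): ref=4.0000 raw=[3.2000 6.0000]
After op 2 tick(4): ref=8.0000 raw=[6.4000 12.0000]
After op 3 tick(5): ref=13.0000 raw=[10.4000 19.5000]
After op 4 sync(1): ref=13.0000 raw=[10.4000 13.0000]
After op 5 tick(3): ref=16.0000 raw=[12.8000 17.5000]
Wrap final raw readings (mod 100): 12.8000 mod 100 = 12.8000; 17.5000 mod 100 = 17.5000

Answer: 12.8000 17.5000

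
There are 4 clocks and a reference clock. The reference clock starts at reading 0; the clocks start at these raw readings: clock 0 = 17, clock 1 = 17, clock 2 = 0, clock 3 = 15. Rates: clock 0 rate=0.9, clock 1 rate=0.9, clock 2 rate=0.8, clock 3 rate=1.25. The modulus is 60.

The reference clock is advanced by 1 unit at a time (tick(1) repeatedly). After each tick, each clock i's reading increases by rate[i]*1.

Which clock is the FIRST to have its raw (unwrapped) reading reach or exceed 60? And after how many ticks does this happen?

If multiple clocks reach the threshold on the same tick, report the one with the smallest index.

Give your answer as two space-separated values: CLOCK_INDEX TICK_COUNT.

Answer: 3 36

Derivation:
clock 0: start=17, rate=0.9, needs 60-17 = 43; ticks = ceil(43/0.9) = ceil(47.7778) = 48; reading at tick 48 = 17 + 0.9*48 = 60.2000
clock 1: start=17, rate=0.9, needs 60-17 = 43; ticks = ceil(43/0.9) = ceil(47.7778) = 48; reading at tick 48 = 17 + 0.9*48 = 60.2000
clock 2: start=0, rate=0.8, needs 60-0 = 60; ticks = ceil(60/0.8) = ceil(75.0000) = 75; reading at tick 75 = 0 + 0.8*75 = 60.0000
clock 3: start=15, rate=1.25, needs 60-15 = 45; ticks = ceil(45/1.25) = ceil(36.0000) = 36; reading at tick 36 = 15 + 1.25*36 = 60.0000
Minimum tick count = 36; winners = [3]; smallest index = 3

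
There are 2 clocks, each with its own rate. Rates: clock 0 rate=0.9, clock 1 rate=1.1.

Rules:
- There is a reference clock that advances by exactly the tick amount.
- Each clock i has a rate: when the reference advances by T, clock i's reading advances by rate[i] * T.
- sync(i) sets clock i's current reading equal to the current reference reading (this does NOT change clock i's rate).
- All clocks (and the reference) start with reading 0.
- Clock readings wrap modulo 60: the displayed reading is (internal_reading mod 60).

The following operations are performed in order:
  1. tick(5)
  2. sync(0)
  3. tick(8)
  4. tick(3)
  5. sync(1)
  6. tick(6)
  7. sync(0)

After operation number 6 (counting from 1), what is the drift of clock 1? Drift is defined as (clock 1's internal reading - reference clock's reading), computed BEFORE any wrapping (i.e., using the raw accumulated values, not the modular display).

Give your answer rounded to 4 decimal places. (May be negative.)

After op 1 tick(5): ref=5.0000 raw=[4.5000 5.5000]
After op 2 sync(0): ref=5.0000 raw=[5.0000 5.5000]
After op 3 tick(8): ref=13.0000 raw=[12.2000 14.3000]
After op 4 tick(3): ref=16.0000 raw=[14.9000 17.6000]
After op 5 sync(1): ref=16.0000 raw=[14.9000 16.0000]
After op 6 tick(6): ref=22.0000 raw=[20.3000 22.6000]
Drift of clock 1 after op 6: 22.6000 - 22.0000 = 0.6000

Answer: 0.6000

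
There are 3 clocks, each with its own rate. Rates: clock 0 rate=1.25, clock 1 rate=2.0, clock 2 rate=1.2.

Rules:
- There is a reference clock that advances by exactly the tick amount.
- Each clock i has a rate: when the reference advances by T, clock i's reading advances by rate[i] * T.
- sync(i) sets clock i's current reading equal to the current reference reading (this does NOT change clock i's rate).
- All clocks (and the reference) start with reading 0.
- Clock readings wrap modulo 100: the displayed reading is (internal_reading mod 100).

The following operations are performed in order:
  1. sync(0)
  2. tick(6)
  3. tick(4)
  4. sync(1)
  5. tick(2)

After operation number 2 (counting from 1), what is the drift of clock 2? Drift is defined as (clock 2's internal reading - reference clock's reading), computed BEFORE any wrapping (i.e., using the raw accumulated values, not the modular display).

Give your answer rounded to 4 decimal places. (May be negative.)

After op 1 sync(0): ref=0.0000 raw=[0.0000 0.0000 0.0000]
After op 2 tick(6): ref=6.0000 raw=[7.5000 12.0000 7.2000]
Drift of clock 2 after op 2: 7.2000 - 6.0000 = 1.2000

Answer: 1.2000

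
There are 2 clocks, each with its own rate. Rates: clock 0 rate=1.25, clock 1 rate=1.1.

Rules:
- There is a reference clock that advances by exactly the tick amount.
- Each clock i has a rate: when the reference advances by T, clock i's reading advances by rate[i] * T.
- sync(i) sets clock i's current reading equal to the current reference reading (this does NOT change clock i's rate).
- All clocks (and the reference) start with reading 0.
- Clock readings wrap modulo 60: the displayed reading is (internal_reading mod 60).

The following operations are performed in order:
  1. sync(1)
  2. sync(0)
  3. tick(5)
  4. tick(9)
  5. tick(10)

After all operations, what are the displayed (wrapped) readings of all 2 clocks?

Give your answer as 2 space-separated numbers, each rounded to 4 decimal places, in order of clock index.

Answer: 30.0000 26.4000

Derivation:
After op 1 sync(1): ref=0.0000 raw=[0.0000 0.0000]
After op 2 sync(0): ref=0.0000 raw=[0.0000 0.0000]
After op 3 tick(5): ref=5.0000 raw=[6.2500 5.5000]
After op 4 tick(9): ref=14.0000 raw=[17.5000 15.4000]
After op 5 tick(10): ref=24.0000 raw=[30.0000 26.4000]
Wrap final raw readings (mod 60): 30.0000 mod 60 = 30.0000; 26.4000 mod 60 = 26.4000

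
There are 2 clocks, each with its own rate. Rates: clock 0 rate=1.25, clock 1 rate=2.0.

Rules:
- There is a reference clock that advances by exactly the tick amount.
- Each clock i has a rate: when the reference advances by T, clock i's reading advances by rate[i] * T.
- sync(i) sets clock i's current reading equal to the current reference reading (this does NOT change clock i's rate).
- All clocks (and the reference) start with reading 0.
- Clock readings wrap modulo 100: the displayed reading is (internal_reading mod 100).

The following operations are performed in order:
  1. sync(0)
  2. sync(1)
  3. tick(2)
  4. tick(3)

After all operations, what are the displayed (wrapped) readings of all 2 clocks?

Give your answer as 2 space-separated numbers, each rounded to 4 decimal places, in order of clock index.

Answer: 6.2500 10.0000

Derivation:
After op 1 sync(0): ref=0.0000 raw=[0.0000 0.0000]
After op 2 sync(1): ref=0.0000 raw=[0.0000 0.0000]
After op 3 tick(2): ref=2.0000 raw=[2.5000 4.0000]
After op 4 tick(3): ref=5.0000 raw=[6.2500 10.0000]
Wrap final raw readings (mod 100): 6.2500 mod 100 = 6.2500; 10.0000 mod 100 = 10.0000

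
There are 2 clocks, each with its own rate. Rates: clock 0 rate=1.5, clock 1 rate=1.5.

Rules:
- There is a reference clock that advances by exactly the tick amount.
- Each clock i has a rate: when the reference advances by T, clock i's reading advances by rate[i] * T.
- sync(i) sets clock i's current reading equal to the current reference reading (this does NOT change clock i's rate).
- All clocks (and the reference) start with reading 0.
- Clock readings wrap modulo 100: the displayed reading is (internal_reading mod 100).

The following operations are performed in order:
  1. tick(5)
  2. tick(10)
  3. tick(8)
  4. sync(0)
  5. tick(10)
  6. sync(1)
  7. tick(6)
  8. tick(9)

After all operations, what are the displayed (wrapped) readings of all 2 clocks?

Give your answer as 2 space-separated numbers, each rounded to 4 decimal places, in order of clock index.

Answer: 60.5000 55.5000

Derivation:
After op 1 tick(5): ref=5.0000 raw=[7.5000 7.5000]
After op 2 tick(10): ref=15.0000 raw=[22.5000 22.5000]
After op 3 tick(8): ref=23.0000 raw=[34.5000 34.5000]
After op 4 sync(0): ref=23.0000 raw=[23.0000 34.5000]
After op 5 tick(10): ref=33.0000 raw=[38.0000 49.5000]
After op 6 sync(1): ref=33.0000 raw=[38.0000 33.0000]
After op 7 tick(6): ref=39.0000 raw=[47.0000 42.0000]
After op 8 tick(9): ref=48.0000 raw=[60.5000 55.5000]
Wrap final raw readings (mod 100): 60.5000 mod 100 = 60.5000; 55.5000 mod 100 = 55.5000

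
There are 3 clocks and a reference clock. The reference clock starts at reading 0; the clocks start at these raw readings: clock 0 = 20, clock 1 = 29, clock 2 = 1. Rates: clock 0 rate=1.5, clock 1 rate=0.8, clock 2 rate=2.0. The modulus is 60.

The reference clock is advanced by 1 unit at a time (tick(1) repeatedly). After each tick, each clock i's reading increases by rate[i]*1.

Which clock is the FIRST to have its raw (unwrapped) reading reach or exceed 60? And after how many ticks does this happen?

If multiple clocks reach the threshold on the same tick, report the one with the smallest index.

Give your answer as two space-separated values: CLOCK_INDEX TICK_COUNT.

clock 0: start=20, rate=1.5, needs 60-20 = 40; ticks = ceil(40/1.5) = ceil(26.6667) = 27; reading at tick 27 = 20 + 1.5*27 = 60.5000
clock 1: start=29, rate=0.8, needs 60-29 = 31; ticks = ceil(31/0.8) = ceil(38.7500) = 39; reading at tick 39 = 29 + 0.8*39 = 60.2000
clock 2: start=1, rate=2.0, needs 60-1 = 59; ticks = ceil(59/2.0) = ceil(29.5000) = 30; reading at tick 30 = 1 + 2.0*30 = 61.0000
Minimum tick count = 27; winners = [0]; smallest index = 0

Answer: 0 27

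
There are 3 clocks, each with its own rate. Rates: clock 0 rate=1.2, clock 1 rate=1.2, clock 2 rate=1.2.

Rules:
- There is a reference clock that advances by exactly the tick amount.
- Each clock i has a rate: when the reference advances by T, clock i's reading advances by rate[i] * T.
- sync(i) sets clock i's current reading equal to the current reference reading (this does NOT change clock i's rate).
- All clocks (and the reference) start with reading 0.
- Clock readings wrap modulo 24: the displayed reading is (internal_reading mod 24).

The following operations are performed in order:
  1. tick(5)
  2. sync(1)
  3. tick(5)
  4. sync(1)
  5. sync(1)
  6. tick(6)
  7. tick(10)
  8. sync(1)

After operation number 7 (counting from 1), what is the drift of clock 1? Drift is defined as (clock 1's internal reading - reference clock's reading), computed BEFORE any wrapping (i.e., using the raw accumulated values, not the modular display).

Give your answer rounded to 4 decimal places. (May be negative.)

Answer: 3.2000

Derivation:
After op 1 tick(5): ref=5.0000 raw=[6.0000 6.0000 6.0000]
After op 2 sync(1): ref=5.0000 raw=[6.0000 5.0000 6.0000]
After op 3 tick(5): ref=10.0000 raw=[12.0000 11.0000 12.0000]
After op 4 sync(1): ref=10.0000 raw=[12.0000 10.0000 12.0000]
After op 5 sync(1): ref=10.0000 raw=[12.0000 10.0000 12.0000]
After op 6 tick(6): ref=16.0000 raw=[19.2000 17.2000 19.2000]
After op 7 tick(10): ref=26.0000 raw=[31.2000 29.2000 31.2000]
Drift of clock 1 after op 7: 29.2000 - 26.0000 = 3.2000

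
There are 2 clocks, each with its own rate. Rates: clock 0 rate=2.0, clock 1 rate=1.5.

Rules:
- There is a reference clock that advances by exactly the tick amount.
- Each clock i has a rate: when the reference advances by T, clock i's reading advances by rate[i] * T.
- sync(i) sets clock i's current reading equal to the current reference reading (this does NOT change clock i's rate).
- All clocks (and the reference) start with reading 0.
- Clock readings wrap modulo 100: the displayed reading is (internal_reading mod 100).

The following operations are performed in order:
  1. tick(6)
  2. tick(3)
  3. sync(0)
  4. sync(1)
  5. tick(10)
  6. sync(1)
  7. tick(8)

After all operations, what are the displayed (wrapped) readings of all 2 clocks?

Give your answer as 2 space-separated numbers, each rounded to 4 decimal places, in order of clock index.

After op 1 tick(6): ref=6.0000 raw=[12.0000 9.0000]
After op 2 tick(3): ref=9.0000 raw=[18.0000 13.5000]
After op 3 sync(0): ref=9.0000 raw=[9.0000 13.5000]
After op 4 sync(1): ref=9.0000 raw=[9.0000 9.0000]
After op 5 tick(10): ref=19.0000 raw=[29.0000 24.0000]
After op 6 sync(1): ref=19.0000 raw=[29.0000 19.0000]
After op 7 tick(8): ref=27.0000 raw=[45.0000 31.0000]
Wrap final raw readings (mod 100): 45.0000 mod 100 = 45.0000; 31.0000 mod 100 = 31.0000

Answer: 45.0000 31.0000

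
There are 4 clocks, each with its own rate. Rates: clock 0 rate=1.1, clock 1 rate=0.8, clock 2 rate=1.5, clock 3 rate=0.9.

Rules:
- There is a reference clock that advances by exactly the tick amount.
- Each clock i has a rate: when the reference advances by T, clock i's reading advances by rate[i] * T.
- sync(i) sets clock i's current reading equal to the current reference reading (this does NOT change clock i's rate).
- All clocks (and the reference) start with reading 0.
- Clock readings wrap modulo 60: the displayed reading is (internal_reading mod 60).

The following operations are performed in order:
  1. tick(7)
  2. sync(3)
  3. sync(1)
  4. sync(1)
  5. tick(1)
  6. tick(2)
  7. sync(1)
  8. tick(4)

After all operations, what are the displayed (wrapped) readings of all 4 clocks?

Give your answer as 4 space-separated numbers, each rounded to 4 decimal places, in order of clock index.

After op 1 tick(7): ref=7.0000 raw=[7.7000 5.6000 10.5000 6.3000]
After op 2 sync(3): ref=7.0000 raw=[7.7000 5.6000 10.5000 7.0000]
After op 3 sync(1): ref=7.0000 raw=[7.7000 7.0000 10.5000 7.0000]
After op 4 sync(1): ref=7.0000 raw=[7.7000 7.0000 10.5000 7.0000]
After op 5 tick(1): ref=8.0000 raw=[8.8000 7.8000 12.0000 7.9000]
After op 6 tick(2): ref=10.0000 raw=[11.0000 9.4000 15.0000 9.7000]
After op 7 sync(1): ref=10.0000 raw=[11.0000 10.0000 15.0000 9.7000]
After op 8 tick(4): ref=14.0000 raw=[15.4000 13.2000 21.0000 13.3000]
Wrap final raw readings (mod 60): 15.4000 mod 60 = 15.4000; 13.2000 mod 60 = 13.2000; 21.0000 mod 60 = 21.0000; 13.3000 mod 60 = 13.3000

Answer: 15.4000 13.2000 21.0000 13.3000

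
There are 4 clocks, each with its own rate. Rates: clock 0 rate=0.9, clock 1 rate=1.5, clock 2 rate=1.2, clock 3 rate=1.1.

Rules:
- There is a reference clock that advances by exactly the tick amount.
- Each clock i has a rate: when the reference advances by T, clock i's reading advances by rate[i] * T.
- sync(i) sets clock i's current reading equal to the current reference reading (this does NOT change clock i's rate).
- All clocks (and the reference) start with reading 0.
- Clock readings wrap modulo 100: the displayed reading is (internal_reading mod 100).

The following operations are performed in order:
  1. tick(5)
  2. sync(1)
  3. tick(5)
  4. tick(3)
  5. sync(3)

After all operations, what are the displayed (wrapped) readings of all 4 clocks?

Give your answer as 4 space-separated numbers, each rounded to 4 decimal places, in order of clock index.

After op 1 tick(5): ref=5.0000 raw=[4.5000 7.5000 6.0000 5.5000]
After op 2 sync(1): ref=5.0000 raw=[4.5000 5.0000 6.0000 5.5000]
After op 3 tick(5): ref=10.0000 raw=[9.0000 12.5000 12.0000 11.0000]
After op 4 tick(3): ref=13.0000 raw=[11.7000 17.0000 15.6000 14.3000]
After op 5 sync(3): ref=13.0000 raw=[11.7000 17.0000 15.6000 13.0000]
Wrap final raw readings (mod 100): 11.7000 mod 100 = 11.7000; 17.0000 mod 100 = 17.0000; 15.6000 mod 100 = 15.6000; 13.0000 mod 100 = 13.0000

Answer: 11.7000 17.0000 15.6000 13.0000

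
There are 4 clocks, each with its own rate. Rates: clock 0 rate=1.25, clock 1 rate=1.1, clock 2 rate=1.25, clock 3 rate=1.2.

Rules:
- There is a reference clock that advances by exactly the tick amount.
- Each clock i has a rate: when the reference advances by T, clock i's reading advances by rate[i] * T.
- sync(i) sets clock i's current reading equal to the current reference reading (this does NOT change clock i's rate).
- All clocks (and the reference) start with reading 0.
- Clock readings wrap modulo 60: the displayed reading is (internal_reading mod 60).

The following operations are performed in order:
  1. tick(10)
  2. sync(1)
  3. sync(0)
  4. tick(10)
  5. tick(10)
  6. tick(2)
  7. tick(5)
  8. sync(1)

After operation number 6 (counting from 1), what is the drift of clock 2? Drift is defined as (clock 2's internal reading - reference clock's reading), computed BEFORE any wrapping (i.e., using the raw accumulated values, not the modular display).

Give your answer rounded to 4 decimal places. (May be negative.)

Answer: 8.0000

Derivation:
After op 1 tick(10): ref=10.0000 raw=[12.5000 11.0000 12.5000 12.0000]
After op 2 sync(1): ref=10.0000 raw=[12.5000 10.0000 12.5000 12.0000]
After op 3 sync(0): ref=10.0000 raw=[10.0000 10.0000 12.5000 12.0000]
After op 4 tick(10): ref=20.0000 raw=[22.5000 21.0000 25.0000 24.0000]
After op 5 tick(10): ref=30.0000 raw=[35.0000 32.0000 37.5000 36.0000]
After op 6 tick(2): ref=32.0000 raw=[37.5000 34.2000 40.0000 38.4000]
Drift of clock 2 after op 6: 40.0000 - 32.0000 = 8.0000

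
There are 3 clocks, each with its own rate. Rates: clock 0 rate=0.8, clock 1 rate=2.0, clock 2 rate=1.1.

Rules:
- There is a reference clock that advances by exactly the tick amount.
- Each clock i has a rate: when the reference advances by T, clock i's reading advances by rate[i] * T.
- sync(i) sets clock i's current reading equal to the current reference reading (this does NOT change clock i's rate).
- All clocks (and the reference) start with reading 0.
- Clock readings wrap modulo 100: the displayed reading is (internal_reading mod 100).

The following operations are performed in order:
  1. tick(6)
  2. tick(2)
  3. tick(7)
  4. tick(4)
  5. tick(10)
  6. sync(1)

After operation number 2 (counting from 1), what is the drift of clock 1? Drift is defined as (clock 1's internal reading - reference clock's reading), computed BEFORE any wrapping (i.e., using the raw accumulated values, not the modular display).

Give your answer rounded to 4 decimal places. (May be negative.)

Answer: 8.0000

Derivation:
After op 1 tick(6): ref=6.0000 raw=[4.8000 12.0000 6.6000]
After op 2 tick(2): ref=8.0000 raw=[6.4000 16.0000 8.8000]
Drift of clock 1 after op 2: 16.0000 - 8.0000 = 8.0000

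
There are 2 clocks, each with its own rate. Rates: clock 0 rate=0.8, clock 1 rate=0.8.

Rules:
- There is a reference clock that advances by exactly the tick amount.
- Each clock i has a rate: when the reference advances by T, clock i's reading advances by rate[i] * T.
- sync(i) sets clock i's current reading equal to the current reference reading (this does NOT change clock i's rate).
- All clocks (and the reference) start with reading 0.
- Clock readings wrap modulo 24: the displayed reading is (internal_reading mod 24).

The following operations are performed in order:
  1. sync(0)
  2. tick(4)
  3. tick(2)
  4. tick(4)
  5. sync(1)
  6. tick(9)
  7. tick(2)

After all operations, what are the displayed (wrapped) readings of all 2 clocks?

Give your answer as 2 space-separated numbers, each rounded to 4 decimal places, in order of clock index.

After op 1 sync(0): ref=0.0000 raw=[0.0000 0.0000]
After op 2 tick(4): ref=4.0000 raw=[3.2000 3.2000]
After op 3 tick(2): ref=6.0000 raw=[4.8000 4.8000]
After op 4 tick(4): ref=10.0000 raw=[8.0000 8.0000]
After op 5 sync(1): ref=10.0000 raw=[8.0000 10.0000]
After op 6 tick(9): ref=19.0000 raw=[15.2000 17.2000]
After op 7 tick(2): ref=21.0000 raw=[16.8000 18.8000]
Wrap final raw readings (mod 24): 16.8000 mod 24 = 16.8000; 18.8000 mod 24 = 18.8000

Answer: 16.8000 18.8000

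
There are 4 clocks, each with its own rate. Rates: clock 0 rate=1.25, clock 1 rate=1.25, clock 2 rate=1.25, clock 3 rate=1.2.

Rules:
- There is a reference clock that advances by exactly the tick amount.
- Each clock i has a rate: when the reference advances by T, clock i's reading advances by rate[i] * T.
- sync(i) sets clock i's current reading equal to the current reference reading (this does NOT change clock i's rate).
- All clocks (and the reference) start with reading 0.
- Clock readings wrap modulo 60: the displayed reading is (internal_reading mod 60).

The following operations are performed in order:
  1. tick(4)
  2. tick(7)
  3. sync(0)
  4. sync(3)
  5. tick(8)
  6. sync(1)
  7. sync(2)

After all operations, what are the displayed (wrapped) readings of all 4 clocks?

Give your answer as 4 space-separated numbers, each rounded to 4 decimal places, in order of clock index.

Answer: 21.0000 19.0000 19.0000 20.6000

Derivation:
After op 1 tick(4): ref=4.0000 raw=[5.0000 5.0000 5.0000 4.8000]
After op 2 tick(7): ref=11.0000 raw=[13.7500 13.7500 13.7500 13.2000]
After op 3 sync(0): ref=11.0000 raw=[11.0000 13.7500 13.7500 13.2000]
After op 4 sync(3): ref=11.0000 raw=[11.0000 13.7500 13.7500 11.0000]
After op 5 tick(8): ref=19.0000 raw=[21.0000 23.7500 23.7500 20.6000]
After op 6 sync(1): ref=19.0000 raw=[21.0000 19.0000 23.7500 20.6000]
After op 7 sync(2): ref=19.0000 raw=[21.0000 19.0000 19.0000 20.6000]
Wrap final raw readings (mod 60): 21.0000 mod 60 = 21.0000; 19.0000 mod 60 = 19.0000; 19.0000 mod 60 = 19.0000; 20.6000 mod 60 = 20.6000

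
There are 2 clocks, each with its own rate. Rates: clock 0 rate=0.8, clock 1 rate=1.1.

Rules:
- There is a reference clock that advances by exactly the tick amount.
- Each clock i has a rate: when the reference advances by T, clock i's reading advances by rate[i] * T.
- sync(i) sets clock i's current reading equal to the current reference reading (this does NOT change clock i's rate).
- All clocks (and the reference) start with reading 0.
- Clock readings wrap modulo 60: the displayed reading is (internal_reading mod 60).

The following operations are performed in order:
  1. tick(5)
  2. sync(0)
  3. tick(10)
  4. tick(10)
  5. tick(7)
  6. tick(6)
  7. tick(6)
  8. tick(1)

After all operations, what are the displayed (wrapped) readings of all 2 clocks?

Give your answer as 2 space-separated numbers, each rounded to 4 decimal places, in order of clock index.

After op 1 tick(5): ref=5.0000 raw=[4.0000 5.5000]
After op 2 sync(0): ref=5.0000 raw=[5.0000 5.5000]
After op 3 tick(10): ref=15.0000 raw=[13.0000 16.5000]
After op 4 tick(10): ref=25.0000 raw=[21.0000 27.5000]
After op 5 tick(7): ref=32.0000 raw=[26.6000 35.2000]
After op 6 tick(6): ref=38.0000 raw=[31.4000 41.8000]
After op 7 tick(6): ref=44.0000 raw=[36.2000 48.4000]
After op 8 tick(1): ref=45.0000 raw=[37.0000 49.5000]
Wrap final raw readings (mod 60): 37.0000 mod 60 = 37.0000; 49.5000 mod 60 = 49.5000

Answer: 37.0000 49.5000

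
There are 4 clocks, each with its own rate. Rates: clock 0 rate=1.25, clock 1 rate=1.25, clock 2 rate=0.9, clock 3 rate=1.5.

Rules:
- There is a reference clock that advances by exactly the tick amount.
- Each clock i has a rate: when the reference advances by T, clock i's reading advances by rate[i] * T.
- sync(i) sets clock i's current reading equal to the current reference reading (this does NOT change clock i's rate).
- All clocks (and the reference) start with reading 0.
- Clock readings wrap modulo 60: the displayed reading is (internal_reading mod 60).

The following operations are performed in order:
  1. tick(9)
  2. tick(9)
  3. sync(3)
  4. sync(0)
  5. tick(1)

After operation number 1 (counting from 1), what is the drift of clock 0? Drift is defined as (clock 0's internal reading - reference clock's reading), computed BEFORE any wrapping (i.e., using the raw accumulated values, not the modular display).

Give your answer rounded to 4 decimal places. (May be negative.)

Answer: 2.2500

Derivation:
After op 1 tick(9): ref=9.0000 raw=[11.2500 11.2500 8.1000 13.5000]
Drift of clock 0 after op 1: 11.2500 - 9.0000 = 2.2500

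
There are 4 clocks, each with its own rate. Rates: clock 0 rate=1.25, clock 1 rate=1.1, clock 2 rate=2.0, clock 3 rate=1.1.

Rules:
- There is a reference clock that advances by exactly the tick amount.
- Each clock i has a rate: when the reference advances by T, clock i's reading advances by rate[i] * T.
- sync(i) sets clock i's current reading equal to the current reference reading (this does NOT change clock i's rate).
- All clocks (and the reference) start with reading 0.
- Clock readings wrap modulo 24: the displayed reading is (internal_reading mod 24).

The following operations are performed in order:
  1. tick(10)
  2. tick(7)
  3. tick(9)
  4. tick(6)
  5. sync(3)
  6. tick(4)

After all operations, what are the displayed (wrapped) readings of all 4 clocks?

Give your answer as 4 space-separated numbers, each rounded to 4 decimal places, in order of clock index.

After op 1 tick(10): ref=10.0000 raw=[12.5000 11.0000 20.0000 11.0000]
After op 2 tick(7): ref=17.0000 raw=[21.2500 18.7000 34.0000 18.7000]
After op 3 tick(9): ref=26.0000 raw=[32.5000 28.6000 52.0000 28.6000]
After op 4 tick(6): ref=32.0000 raw=[40.0000 35.2000 64.0000 35.2000]
After op 5 sync(3): ref=32.0000 raw=[40.0000 35.2000 64.0000 32.0000]
After op 6 tick(4): ref=36.0000 raw=[45.0000 39.6000 72.0000 36.4000]
Wrap final raw readings (mod 24): 45.0000 mod 24 = 21.0000; 39.6000 mod 24 = 15.6000; 72.0000 mod 24 = 0.0000; 36.4000 mod 24 = 12.4000

Answer: 21.0000 15.6000 0.0000 12.4000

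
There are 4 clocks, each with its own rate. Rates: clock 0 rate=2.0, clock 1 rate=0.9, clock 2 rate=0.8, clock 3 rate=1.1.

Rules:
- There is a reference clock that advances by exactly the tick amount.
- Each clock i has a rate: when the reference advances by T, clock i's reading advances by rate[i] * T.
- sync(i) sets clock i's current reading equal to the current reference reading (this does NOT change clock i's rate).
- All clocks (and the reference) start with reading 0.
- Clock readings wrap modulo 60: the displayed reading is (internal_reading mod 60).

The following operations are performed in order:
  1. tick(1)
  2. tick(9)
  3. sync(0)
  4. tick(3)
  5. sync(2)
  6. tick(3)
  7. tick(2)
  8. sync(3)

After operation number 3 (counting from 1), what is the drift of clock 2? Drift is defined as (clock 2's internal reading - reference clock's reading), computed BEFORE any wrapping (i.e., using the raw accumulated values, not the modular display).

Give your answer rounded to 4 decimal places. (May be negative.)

After op 1 tick(1): ref=1.0000 raw=[2.0000 0.9000 0.8000 1.1000]
After op 2 tick(9): ref=10.0000 raw=[20.0000 9.0000 8.0000 11.0000]
After op 3 sync(0): ref=10.0000 raw=[10.0000 9.0000 8.0000 11.0000]
Drift of clock 2 after op 3: 8.0000 - 10.0000 = -2.0000

Answer: -2.0000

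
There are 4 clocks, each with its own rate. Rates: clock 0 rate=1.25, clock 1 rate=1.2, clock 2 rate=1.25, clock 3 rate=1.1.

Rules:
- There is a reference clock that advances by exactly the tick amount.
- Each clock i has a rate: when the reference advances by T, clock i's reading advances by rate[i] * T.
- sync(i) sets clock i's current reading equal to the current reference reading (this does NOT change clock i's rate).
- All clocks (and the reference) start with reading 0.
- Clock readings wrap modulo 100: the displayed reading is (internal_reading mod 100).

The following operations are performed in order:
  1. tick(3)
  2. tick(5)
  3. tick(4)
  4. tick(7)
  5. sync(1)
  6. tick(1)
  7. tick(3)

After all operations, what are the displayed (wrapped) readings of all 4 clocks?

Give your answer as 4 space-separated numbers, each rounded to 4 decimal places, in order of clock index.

Answer: 28.7500 23.8000 28.7500 25.3000

Derivation:
After op 1 tick(3): ref=3.0000 raw=[3.7500 3.6000 3.7500 3.3000]
After op 2 tick(5): ref=8.0000 raw=[10.0000 9.6000 10.0000 8.8000]
After op 3 tick(4): ref=12.0000 raw=[15.0000 14.4000 15.0000 13.2000]
After op 4 tick(7): ref=19.0000 raw=[23.7500 22.8000 23.7500 20.9000]
After op 5 sync(1): ref=19.0000 raw=[23.7500 19.0000 23.7500 20.9000]
After op 6 tick(1): ref=20.0000 raw=[25.0000 20.2000 25.0000 22.0000]
After op 7 tick(3): ref=23.0000 raw=[28.7500 23.8000 28.7500 25.3000]
Wrap final raw readings (mod 100): 28.7500 mod 100 = 28.7500; 23.8000 mod 100 = 23.8000; 28.7500 mod 100 = 28.7500; 25.3000 mod 100 = 25.3000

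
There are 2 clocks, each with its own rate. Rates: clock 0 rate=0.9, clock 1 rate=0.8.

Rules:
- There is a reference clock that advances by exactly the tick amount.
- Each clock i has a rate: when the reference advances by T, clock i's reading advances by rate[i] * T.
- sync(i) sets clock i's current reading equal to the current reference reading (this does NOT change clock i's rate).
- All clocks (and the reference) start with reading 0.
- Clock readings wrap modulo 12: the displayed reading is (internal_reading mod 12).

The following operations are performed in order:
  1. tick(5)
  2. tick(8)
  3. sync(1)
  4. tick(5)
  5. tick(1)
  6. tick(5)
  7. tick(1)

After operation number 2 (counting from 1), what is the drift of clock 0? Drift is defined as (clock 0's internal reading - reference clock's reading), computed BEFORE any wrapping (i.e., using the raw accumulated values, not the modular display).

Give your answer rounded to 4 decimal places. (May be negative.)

After op 1 tick(5): ref=5.0000 raw=[4.5000 4.0000]
After op 2 tick(8): ref=13.0000 raw=[11.7000 10.4000]
Drift of clock 0 after op 2: 11.7000 - 13.0000 = -1.3000

Answer: -1.3000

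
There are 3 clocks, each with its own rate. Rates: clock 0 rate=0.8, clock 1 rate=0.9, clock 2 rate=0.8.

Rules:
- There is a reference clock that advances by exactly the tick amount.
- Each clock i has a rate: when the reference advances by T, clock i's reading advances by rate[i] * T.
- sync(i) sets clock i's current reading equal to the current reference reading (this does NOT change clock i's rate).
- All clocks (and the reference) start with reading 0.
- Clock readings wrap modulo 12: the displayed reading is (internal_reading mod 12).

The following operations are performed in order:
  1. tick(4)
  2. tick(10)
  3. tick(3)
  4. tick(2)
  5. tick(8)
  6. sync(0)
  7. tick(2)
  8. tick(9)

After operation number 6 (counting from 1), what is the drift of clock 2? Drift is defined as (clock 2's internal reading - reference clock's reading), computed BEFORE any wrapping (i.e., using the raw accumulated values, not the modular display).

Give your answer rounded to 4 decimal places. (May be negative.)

After op 1 tick(4): ref=4.0000 raw=[3.2000 3.6000 3.2000]
After op 2 tick(10): ref=14.0000 raw=[11.2000 12.6000 11.2000]
After op 3 tick(3): ref=17.0000 raw=[13.6000 15.3000 13.6000]
After op 4 tick(2): ref=19.0000 raw=[15.2000 17.1000 15.2000]
After op 5 tick(8): ref=27.0000 raw=[21.6000 24.3000 21.6000]
After op 6 sync(0): ref=27.0000 raw=[27.0000 24.3000 21.6000]
Drift of clock 2 after op 6: 21.6000 - 27.0000 = -5.4000

Answer: -5.4000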